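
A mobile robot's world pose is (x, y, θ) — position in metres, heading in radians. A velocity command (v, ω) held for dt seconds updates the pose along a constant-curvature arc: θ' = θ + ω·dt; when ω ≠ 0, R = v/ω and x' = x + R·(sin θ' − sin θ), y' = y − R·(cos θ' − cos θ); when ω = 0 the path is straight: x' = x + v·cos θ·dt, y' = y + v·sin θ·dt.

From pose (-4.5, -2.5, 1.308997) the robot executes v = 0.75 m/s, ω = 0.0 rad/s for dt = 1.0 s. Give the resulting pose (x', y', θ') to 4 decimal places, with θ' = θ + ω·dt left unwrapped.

θ' = 1.3090 + 0.0·1.0 = 1.3090
ω = 0 → straight: x' = -4.5 + 0.75·cos(1.3090)·1.0 = -4.3059
y' = -2.5 + 0.75·sin(1.3090)·1.0 = -1.7756

(-4.3059, -1.7756, 1.3090)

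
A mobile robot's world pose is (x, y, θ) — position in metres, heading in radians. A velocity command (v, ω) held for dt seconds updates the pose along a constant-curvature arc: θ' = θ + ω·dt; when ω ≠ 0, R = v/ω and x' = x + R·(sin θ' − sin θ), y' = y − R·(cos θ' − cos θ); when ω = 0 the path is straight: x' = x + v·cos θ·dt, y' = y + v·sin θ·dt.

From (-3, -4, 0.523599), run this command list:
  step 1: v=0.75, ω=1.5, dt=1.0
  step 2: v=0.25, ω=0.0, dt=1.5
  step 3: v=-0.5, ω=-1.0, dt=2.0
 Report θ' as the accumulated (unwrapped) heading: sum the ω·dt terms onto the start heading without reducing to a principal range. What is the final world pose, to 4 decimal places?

(-3.4023, -3.7296, 0.0236)

step 1: θ'=2.0236 (R=0.5000) → pose (-2.8004, -3.3482, 2.0236)
step 2: θ'=2.0236 (straight) → pose (-2.9644, -3.0110, 2.0236)
step 3: θ'=0.0236 (R=0.5000) → pose (-3.4023, -3.7296, 0.0236)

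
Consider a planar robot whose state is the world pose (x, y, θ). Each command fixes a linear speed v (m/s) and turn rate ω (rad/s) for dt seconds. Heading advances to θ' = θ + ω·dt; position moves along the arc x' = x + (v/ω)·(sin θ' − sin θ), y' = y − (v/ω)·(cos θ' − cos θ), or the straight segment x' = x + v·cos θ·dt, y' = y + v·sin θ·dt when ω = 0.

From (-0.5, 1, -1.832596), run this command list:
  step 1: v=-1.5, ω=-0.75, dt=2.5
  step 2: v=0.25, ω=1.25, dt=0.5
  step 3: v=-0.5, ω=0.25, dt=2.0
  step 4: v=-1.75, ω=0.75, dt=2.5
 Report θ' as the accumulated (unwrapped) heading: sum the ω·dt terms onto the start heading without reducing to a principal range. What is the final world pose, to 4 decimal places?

step 1: θ'=-3.7076 (R=2.0000) → pose (2.5044, 2.1705, -3.7076)
step 2: θ'=-3.0826 (R=0.2000) → pose (2.3853, 2.2013, -3.0826)
step 3: θ'=-2.5826 (R=-2.0000) → pose (3.3281, 2.5023, -2.5826)
step 4: θ'=-0.7076 (R=-2.3333) → pose (3.6073, 6.2536, -0.7076)

(3.6073, 6.2536, -0.7076)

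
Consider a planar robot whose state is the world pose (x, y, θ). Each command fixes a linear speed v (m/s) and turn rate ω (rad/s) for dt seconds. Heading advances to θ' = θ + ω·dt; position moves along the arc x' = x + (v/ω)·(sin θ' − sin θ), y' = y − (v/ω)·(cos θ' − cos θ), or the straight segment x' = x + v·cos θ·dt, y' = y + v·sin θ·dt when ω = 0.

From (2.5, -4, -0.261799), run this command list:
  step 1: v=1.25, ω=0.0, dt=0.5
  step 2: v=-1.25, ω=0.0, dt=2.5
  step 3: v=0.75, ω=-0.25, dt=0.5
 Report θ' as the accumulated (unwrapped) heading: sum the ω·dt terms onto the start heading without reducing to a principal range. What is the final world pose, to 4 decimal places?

(0.4404, -3.4724, -0.3868)

step 1: θ'=-0.2618 (straight) → pose (3.1037, -4.1618, -0.2618)
step 2: θ'=-0.2618 (straight) → pose (0.0852, -3.3530, -0.2618)
step 3: θ'=-0.3868 (R=-3.0000) → pose (0.4404, -3.4724, -0.3868)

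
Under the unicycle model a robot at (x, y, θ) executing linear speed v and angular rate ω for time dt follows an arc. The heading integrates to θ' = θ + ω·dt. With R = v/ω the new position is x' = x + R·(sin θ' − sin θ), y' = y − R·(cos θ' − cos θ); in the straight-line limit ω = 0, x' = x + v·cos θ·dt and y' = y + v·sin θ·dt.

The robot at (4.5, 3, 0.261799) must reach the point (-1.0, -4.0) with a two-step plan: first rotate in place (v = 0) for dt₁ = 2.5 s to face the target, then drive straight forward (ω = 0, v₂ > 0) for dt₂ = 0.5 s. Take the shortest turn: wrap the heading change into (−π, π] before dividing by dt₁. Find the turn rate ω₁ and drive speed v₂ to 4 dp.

ω₁ = -0.9994, v₂ = 17.8045

heading to target = atan2(-4−3, -1−4.5) = -2.2368
Δθ = wrap(-2.2368 − 0.2618) = -2.4986; ω₁ = Δθ/dt₁ = -0.9994
distance = √((-1−4.5)² + (-4−3)²) = 8.9022; v₂ = distance/dt₂ = 17.8045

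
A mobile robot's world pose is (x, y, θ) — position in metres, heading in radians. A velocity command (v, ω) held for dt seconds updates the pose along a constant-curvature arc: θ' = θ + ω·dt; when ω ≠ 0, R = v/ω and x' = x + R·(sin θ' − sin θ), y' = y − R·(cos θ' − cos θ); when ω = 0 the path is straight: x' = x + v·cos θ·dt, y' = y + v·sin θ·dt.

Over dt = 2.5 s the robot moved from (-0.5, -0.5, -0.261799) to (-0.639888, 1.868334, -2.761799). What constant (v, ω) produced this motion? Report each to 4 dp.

Δθ = -2.761799 − -0.261799 = -2.500000
ω = Δθ/dt = -2.500000/2.5 = -1.0000
R = −Δy/(cos θ' − cos θ) = 1.2500
v = R·ω = 1.2500·-1.0000 = -1.2500

v = -1.2500, ω = -1.0000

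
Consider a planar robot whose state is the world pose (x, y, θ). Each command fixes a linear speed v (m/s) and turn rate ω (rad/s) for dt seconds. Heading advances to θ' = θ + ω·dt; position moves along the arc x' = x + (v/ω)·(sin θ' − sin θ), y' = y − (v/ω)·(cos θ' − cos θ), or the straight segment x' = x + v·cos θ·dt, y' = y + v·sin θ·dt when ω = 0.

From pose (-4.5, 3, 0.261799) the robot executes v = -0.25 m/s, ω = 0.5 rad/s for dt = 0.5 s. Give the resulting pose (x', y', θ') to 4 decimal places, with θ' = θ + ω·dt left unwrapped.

θ' = 0.2618 + 0.5·0.5 = 0.5118
R = v/ω = -0.25/0.5 = -0.5000
x' = -4.5 + -0.5000·(sin 0.5118 − sin 0.2618) = -4.6155
y' = 3 − -0.5000·(cos 0.5118 − cos 0.2618) = 2.9530

(-4.6155, 2.9530, 0.5118)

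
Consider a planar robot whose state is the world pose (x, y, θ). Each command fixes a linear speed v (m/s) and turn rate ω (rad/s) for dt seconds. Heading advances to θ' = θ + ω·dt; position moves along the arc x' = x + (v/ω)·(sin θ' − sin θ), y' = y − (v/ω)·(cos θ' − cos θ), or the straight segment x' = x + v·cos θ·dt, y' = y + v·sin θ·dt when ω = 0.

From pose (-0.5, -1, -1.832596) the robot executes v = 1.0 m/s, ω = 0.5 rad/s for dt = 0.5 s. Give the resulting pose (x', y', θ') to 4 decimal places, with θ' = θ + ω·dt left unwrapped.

θ' = -1.8326 + 0.5·0.5 = -1.5826
R = v/ω = 1.0/0.5 = 2.0000
x' = -0.5 + 2.0000·(sin -1.5826 − sin -1.8326) = -0.5680
y' = -1 − 2.0000·(cos -1.5826 − cos -1.8326) = -1.4940

(-0.5680, -1.4940, -1.5826)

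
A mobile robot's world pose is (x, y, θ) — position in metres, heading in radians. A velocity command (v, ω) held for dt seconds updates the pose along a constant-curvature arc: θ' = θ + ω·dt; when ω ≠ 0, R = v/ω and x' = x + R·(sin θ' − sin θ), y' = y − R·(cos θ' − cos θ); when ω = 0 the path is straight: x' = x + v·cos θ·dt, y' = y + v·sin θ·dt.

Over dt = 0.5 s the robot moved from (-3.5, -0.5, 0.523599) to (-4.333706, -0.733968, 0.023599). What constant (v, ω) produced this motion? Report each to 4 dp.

v = -1.7500, ω = -1.0000

Δθ = 0.023599 − 0.523599 = -0.500000
ω = Δθ/dt = -0.500000/0.5 = -1.0000
R = Δx/(sin θ' − sin θ) = 1.7500
v = R·ω = 1.7500·-1.0000 = -1.7500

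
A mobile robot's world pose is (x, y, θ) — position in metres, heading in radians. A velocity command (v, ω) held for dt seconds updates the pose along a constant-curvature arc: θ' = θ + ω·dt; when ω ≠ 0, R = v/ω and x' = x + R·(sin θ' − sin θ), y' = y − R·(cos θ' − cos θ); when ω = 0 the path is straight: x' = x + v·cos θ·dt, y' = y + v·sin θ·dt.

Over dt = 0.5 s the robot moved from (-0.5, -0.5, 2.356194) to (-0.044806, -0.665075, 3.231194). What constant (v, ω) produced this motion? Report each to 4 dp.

v = -1.0000, ω = 1.7500

Δθ = 3.231194 − 2.356194 = 0.875000
ω = Δθ/dt = 0.875000/0.5 = 1.7500
R = Δx/(sin θ' − sin θ) = -0.5714
v = R·ω = -0.5714·1.7500 = -1.0000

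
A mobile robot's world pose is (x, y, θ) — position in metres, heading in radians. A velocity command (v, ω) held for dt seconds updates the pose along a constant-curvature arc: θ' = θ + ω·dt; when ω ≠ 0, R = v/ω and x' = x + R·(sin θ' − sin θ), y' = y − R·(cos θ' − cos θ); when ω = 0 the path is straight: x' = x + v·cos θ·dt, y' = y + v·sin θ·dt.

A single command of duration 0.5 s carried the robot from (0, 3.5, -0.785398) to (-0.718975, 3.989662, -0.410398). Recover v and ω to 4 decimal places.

Δθ = -0.410398 − -0.785398 = 0.375000
ω = Δθ/dt = 0.375000/0.5 = 0.7500
R = Δx/(sin θ' − sin θ) = -2.3333
v = R·ω = -2.3333·0.7500 = -1.7500

v = -1.7500, ω = 0.7500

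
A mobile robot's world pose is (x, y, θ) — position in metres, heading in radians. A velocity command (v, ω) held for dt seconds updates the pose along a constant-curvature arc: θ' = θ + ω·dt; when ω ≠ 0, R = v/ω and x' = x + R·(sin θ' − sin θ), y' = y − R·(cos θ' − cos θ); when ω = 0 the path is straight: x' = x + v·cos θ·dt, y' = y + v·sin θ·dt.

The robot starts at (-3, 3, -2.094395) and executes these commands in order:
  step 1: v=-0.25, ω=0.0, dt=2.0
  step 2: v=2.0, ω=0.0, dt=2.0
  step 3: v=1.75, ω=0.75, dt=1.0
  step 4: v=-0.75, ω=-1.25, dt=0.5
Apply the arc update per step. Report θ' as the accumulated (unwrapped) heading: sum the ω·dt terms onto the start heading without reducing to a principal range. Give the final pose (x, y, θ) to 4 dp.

step 1: θ'=-2.0944 (straight) → pose (-2.7500, 3.4330, -2.0944)
step 2: θ'=-2.0944 (straight) → pose (-4.7500, -0.0311, -2.0944)
step 3: θ'=-1.3444 (R=2.3333) → pose (-5.0031, -1.7215, -1.3444)
step 4: θ'=-1.9694 (R=0.6000) → pose (-4.9713, -1.3540, -1.9694)

(-4.9713, -1.3540, -1.9694)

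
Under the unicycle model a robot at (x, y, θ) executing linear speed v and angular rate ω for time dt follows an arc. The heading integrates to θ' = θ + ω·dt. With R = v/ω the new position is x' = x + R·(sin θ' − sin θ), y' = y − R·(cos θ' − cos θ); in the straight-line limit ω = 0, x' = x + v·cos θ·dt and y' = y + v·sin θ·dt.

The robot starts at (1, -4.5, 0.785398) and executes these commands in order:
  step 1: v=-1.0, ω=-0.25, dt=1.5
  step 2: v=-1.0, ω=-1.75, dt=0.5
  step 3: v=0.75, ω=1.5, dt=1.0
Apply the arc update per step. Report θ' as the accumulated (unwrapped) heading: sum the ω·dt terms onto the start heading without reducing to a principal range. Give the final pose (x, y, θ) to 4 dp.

step 1: θ'=0.4104 (R=4.0000) → pose (-0.2325, -5.3394, 0.4104)
step 2: θ'=-0.4646 (R=0.5714) → pose (-0.7166, -5.3263, -0.4646)
step 3: θ'=1.0354 (R=0.5000) → pose (-0.0625, -5.1344, 1.0354)

(-0.0625, -5.1344, 1.0354)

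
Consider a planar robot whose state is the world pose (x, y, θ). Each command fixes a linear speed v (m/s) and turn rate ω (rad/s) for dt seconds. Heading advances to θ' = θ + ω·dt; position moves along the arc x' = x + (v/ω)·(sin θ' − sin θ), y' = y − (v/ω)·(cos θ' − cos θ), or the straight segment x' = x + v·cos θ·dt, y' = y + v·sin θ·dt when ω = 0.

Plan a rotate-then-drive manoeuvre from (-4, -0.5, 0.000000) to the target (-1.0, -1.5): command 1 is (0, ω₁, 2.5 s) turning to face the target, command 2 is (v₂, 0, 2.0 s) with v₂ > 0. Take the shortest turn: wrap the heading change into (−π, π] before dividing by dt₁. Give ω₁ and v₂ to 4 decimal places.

heading to target = atan2(-1.5−-0.5, -1−-4) = -0.3218
Δθ = wrap(-0.3218 − 0.0000) = -0.3218; ω₁ = Δθ/dt₁ = -0.1287
distance = √((-1−-4)² + (-1.5−-0.5)²) = 3.1623; v₂ = distance/dt₂ = 1.5811

ω₁ = -0.1287, v₂ = 1.5811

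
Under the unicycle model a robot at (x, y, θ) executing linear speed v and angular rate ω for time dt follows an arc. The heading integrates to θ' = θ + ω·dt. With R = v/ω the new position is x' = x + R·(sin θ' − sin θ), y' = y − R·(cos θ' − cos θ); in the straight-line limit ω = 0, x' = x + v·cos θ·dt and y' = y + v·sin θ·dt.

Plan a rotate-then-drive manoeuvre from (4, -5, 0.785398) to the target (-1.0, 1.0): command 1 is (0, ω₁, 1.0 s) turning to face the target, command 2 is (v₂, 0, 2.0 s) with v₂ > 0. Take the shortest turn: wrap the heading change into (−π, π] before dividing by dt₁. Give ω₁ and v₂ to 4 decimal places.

heading to target = atan2(1−-5, -1−4) = 2.2655
Δθ = wrap(2.2655 − 0.7854) = 1.4801; ω₁ = Δθ/dt₁ = 1.4801
distance = √((-1−4)² + (1−-5)²) = 7.8102; v₂ = distance/dt₂ = 3.9051

ω₁ = 1.4801, v₂ = 3.9051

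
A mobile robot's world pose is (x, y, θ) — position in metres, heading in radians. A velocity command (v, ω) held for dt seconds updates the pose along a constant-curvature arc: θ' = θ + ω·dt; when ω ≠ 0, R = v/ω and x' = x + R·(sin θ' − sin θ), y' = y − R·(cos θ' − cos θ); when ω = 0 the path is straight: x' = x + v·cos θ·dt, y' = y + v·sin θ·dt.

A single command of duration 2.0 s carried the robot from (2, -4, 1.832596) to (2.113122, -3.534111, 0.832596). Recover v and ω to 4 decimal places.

v = 0.2500, ω = -0.5000

Δθ = 0.832596 − 1.832596 = -1.000000
ω = Δθ/dt = -1.000000/2.0 = -0.5000
R = −Δy/(cos θ' − cos θ) = -0.5000
v = R·ω = -0.5000·-0.5000 = 0.2500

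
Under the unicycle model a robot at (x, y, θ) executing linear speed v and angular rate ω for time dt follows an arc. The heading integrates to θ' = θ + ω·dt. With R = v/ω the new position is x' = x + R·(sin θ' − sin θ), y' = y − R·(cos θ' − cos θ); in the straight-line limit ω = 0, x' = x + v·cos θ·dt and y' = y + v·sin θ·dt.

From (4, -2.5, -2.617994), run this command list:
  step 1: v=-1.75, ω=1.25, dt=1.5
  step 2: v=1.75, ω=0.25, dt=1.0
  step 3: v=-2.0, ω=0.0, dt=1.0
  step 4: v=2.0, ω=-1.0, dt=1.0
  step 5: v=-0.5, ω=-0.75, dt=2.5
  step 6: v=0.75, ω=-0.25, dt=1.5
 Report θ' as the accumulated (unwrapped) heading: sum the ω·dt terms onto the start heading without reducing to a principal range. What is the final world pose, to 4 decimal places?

step 1: θ'=-0.7430 (R=-1.4000) → pose (4.2471, -0.2565, -0.7430)
step 2: θ'=-0.4930 (R=7.0000) → pose (5.6697, -1.2679, -0.4930)
step 3: θ'=-0.4930 (straight) → pose (3.9079, -0.3213, -0.4930)
step 4: θ'=-1.4930 (R=-2.0000) → pose (4.9553, -1.9277, -1.4930)
step 5: θ'=-3.3680 (R=0.6667) → pose (5.7696, -1.2262, -3.3680)
step 6: θ'=-3.7430 (R=-3.0000) → pose (4.7456, -0.7764, -3.7430)

(4.7456, -0.7764, -3.7430)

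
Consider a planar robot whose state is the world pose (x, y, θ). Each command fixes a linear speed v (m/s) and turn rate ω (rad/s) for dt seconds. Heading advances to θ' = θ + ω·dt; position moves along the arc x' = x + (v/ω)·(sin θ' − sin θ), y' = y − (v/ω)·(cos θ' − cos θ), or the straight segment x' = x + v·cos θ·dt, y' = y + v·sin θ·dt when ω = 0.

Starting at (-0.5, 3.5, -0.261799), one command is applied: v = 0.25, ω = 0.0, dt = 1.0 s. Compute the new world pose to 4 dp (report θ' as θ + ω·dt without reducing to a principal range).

(-0.2585, 3.4353, -0.2618)

θ' = -0.2618 + 0.0·1.0 = -0.2618
ω = 0 → straight: x' = -0.5 + 0.25·cos(-0.2618)·1.0 = -0.2585
y' = 3.5 + 0.25·sin(-0.2618)·1.0 = 3.4353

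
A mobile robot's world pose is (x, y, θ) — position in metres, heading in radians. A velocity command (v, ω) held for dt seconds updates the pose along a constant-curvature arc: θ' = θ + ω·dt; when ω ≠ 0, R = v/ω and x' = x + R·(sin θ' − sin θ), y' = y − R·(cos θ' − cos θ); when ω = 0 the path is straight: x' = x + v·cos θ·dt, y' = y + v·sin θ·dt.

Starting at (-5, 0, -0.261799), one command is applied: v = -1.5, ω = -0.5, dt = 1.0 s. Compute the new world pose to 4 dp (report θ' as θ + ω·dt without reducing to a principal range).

(-6.2942, 0.7270, -0.7618)

θ' = -0.2618 + -0.5·1.0 = -0.7618
R = v/ω = -1.5/-0.5 = 3.0000
x' = -5 + 3.0000·(sin -0.7618 − sin -0.2618) = -6.2942
y' = 0 − 3.0000·(cos -0.7618 − cos -0.2618) = 0.7270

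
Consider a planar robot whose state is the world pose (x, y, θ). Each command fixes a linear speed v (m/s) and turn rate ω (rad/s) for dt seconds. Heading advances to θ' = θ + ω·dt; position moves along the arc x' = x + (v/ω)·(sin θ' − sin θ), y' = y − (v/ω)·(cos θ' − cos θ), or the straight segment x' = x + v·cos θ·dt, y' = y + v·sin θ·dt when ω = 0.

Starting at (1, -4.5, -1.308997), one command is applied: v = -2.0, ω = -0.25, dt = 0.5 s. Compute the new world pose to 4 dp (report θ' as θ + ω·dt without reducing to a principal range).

(0.8021, -3.5204, -1.4340)

θ' = -1.3090 + -0.25·0.5 = -1.4340
R = v/ω = -2.0/-0.25 = 8.0000
x' = 1 + 8.0000·(sin -1.4340 − sin -1.3090) = 0.8021
y' = -4.5 − 8.0000·(cos -1.4340 − cos -1.3090) = -3.5204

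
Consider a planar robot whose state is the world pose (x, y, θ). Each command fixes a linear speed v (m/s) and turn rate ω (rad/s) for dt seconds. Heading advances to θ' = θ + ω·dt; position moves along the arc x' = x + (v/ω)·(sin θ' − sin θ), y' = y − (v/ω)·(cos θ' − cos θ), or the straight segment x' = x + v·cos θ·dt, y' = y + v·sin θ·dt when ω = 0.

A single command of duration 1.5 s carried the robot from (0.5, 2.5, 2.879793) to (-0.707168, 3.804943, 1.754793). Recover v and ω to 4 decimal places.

v = 1.2500, ω = -0.7500

Δθ = 1.754793 − 2.879793 = -1.125000
ω = Δθ/dt = -1.125000/1.5 = -0.7500
R = −Δy/(cos θ' − cos θ) = -1.6667
v = R·ω = -1.6667·-0.7500 = 1.2500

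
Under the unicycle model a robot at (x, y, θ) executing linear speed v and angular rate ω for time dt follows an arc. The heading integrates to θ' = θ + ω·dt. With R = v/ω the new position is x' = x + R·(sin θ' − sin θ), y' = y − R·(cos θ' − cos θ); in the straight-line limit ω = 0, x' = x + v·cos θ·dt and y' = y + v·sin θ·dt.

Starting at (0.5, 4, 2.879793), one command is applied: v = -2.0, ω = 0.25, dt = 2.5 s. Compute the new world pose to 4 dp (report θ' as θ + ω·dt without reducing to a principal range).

(5.4127, 4.2493, 3.5048)

θ' = 2.8798 + 0.25·2.5 = 3.5048
R = v/ω = -2.0/0.25 = -8.0000
x' = 0.5 + -8.0000·(sin 3.5048 − sin 2.8798) = 5.4127
y' = 4 − -8.0000·(cos 3.5048 − cos 2.8798) = 4.2493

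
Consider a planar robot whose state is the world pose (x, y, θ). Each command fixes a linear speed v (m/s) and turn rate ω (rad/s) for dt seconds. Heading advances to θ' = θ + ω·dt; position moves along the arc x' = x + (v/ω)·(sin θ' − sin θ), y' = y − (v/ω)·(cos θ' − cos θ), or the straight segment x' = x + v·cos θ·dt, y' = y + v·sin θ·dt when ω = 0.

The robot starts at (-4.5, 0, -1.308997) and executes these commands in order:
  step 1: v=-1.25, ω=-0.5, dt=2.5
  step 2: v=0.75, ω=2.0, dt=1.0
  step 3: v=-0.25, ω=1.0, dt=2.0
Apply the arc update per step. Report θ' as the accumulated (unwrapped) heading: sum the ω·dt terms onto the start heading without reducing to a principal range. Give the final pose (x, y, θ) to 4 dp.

step 1: θ'=-2.5590 (R=2.5000) → pose (-3.4607, 2.7346, -2.5590)
step 2: θ'=-0.5590 (R=0.3750) → pose (-3.4532, 2.1036, -0.5590)
step 3: θ'=1.4410 (R=-0.2500) → pose (-3.8337, 1.9240, 1.4410)

(-3.8337, 1.9240, 1.4410)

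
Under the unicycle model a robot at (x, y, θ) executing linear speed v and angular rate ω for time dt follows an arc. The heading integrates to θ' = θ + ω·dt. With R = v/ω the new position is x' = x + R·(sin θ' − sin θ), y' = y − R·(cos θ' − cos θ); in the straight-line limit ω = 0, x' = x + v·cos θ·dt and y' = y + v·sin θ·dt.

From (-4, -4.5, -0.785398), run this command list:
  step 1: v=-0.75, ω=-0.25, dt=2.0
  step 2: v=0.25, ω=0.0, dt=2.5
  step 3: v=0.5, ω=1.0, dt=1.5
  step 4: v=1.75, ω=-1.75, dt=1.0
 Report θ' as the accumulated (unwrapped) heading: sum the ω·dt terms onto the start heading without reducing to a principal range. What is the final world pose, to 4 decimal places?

(-2.7828, -5.1124, -1.5354)

step 1: θ'=-1.2854 (R=3.0000) → pose (-4.7573, -3.2233, -1.2854)
step 2: θ'=-1.2854 (straight) → pose (-4.5814, -3.8230, -1.2854)
step 3: θ'=0.2146 (R=0.5000) → pose (-3.9951, -4.1708, 0.2146)
step 4: θ'=-1.5354 (R=-1.0000) → pose (-2.7828, -5.1124, -1.5354)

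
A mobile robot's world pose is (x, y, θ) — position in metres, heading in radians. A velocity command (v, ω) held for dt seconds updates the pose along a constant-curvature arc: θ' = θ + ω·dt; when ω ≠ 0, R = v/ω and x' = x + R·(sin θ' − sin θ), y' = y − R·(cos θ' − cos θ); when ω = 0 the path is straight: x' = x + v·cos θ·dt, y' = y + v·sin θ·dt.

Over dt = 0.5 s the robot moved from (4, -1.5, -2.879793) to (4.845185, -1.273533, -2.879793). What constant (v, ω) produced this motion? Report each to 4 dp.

v = -1.7500, ω = 0.0000

Δθ = -2.879793 − -2.879793 = 0.000000
ω = Δθ/dt = 0.000000/0.5 = 0.0000
ω = 0 → v = (Δx·cos θ + Δy·sin θ)/dt = -1.7500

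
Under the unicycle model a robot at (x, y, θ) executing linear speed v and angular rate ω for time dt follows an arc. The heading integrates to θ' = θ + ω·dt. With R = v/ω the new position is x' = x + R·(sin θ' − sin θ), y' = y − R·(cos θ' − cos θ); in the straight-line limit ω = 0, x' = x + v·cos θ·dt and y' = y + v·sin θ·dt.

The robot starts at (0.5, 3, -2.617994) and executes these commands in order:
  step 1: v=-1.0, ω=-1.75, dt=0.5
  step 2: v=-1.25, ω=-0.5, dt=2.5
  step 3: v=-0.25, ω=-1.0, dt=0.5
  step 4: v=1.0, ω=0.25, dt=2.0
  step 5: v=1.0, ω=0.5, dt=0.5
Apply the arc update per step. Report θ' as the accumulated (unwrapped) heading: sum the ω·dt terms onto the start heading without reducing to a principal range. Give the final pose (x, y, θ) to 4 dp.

(3.0876, 2.8973, -4.4930)

step 1: θ'=-3.4930 (R=0.5714) → pose (0.9824, 3.0416, -3.4930)
step 2: θ'=-4.7430 (R=2.5000) → pose (2.6207, 0.6179, -4.7430)
step 3: θ'=-5.2430 (R=0.2500) → pose (2.5864, 0.4990, -5.2430)
step 4: θ'=-4.7430 (R=4.0000) → pose (3.1346, 2.4009, -4.7430)
step 5: θ'=-4.4930 (R=2.0000) → pose (3.0876, 2.8973, -4.4930)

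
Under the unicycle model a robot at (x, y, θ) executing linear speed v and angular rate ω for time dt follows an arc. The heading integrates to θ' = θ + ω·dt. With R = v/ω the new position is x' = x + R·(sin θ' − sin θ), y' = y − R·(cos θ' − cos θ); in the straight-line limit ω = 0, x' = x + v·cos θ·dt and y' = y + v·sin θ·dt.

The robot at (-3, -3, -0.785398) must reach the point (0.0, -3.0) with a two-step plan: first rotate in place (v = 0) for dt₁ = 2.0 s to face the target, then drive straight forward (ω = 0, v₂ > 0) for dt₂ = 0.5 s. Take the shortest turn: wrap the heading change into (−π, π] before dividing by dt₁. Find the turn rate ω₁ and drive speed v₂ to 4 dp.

heading to target = atan2(-3−-3, 0−-3) = 0.0000
Δθ = wrap(0.0000 − -0.7854) = 0.7854; ω₁ = Δθ/dt₁ = 0.3927
distance = √((0−-3)² + (-3−-3)²) = 3.0000; v₂ = distance/dt₂ = 6.0000

ω₁ = 0.3927, v₂ = 6.0000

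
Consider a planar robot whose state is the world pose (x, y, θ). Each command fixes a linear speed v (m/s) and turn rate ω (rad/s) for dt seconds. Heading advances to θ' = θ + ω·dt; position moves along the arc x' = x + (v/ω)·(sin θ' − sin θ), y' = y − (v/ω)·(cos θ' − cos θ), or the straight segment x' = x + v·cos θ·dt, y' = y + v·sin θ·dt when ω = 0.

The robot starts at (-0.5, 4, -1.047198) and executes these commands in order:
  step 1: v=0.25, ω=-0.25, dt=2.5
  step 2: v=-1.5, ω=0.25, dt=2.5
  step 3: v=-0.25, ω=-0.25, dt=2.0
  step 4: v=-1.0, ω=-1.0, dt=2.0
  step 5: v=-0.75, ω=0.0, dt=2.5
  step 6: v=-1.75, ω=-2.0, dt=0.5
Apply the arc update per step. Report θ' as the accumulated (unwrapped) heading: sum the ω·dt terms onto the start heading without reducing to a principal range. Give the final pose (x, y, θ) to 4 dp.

(2.3571, 7.0251, -4.5472)

step 1: θ'=-1.6722 (R=-1.0000) → pose (-0.3712, 3.3988, -1.6722)
step 2: θ'=-1.0472 (R=-6.0000) → pose (-1.1442, 7.0061, -1.0472)
step 3: θ'=-1.5472 (R=1.0000) → pose (-1.2779, 7.4825, -1.5472)
step 4: θ'=-3.5472 (R=1.0000) → pose (0.1164, 8.4250, -3.5472)
step 5: θ'=-3.5472 (straight) → pose (1.8393, 7.6852, -3.5472)
step 6: θ'=-4.5472 (R=0.8750) → pose (2.3571, 7.0251, -4.5472)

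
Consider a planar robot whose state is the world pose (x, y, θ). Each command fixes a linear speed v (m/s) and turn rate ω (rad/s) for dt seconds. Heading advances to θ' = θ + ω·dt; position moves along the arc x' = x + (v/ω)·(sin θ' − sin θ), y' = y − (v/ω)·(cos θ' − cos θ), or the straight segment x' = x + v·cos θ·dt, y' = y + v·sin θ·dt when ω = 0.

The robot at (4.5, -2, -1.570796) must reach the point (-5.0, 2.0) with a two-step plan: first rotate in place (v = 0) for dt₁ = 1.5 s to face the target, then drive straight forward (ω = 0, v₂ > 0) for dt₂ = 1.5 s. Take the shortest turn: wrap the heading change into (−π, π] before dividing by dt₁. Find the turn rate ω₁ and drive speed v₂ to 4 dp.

heading to target = atan2(2−-2, -5−4.5) = 2.7431
Δθ = wrap(2.7431 − -1.5708) = -1.9693; ω₁ = Δθ/dt₁ = -1.3129
distance = √((-5−4.5)² + (2−-2)²) = 10.3078; v₂ = distance/dt₂ = 6.8718

ω₁ = -1.3129, v₂ = 6.8718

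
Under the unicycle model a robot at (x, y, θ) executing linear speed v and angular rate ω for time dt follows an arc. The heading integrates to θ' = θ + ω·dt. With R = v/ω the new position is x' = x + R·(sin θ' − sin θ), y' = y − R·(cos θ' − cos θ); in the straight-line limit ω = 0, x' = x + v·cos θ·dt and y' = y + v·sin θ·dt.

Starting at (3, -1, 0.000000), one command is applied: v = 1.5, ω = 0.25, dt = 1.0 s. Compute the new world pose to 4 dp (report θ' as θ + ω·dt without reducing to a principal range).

θ' = 0.0000 + 0.25·1.0 = 0.2500
R = v/ω = 1.5/0.25 = 6.0000
x' = 3 + 6.0000·(sin 0.2500 − sin 0.0000) = 4.4844
y' = -1 − 6.0000·(cos 0.2500 − cos 0.0000) = -0.8135

(4.4844, -0.8135, 0.2500)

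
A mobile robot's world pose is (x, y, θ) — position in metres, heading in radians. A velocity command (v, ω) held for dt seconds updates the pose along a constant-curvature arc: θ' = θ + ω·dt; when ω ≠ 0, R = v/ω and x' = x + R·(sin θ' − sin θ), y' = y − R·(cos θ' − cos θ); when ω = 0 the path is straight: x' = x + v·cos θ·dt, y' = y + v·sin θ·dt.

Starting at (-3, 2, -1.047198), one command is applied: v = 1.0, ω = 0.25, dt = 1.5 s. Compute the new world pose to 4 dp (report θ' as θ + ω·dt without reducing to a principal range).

(-2.0267, 0.8702, -0.6722)

θ' = -1.0472 + 0.25·1.5 = -0.6722
R = v/ω = 1.0/0.25 = 4.0000
x' = -3 + 4.0000·(sin -0.6722 − sin -1.0472) = -2.0267
y' = 2 − 4.0000·(cos -0.6722 − cos -1.0472) = 0.8702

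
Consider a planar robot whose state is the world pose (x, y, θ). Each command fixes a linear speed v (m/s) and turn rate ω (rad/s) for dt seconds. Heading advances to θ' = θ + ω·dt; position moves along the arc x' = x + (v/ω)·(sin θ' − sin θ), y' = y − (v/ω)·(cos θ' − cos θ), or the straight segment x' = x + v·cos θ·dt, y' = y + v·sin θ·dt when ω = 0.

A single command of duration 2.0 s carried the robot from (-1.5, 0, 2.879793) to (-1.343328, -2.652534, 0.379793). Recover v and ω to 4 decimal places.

Δθ = 0.379793 − 2.879793 = -2.500000
ω = Δθ/dt = -2.500000/2.0 = -1.2500
R = −Δy/(cos θ' − cos θ) = 1.4000
v = R·ω = 1.4000·-1.2500 = -1.7500

v = -1.7500, ω = -1.2500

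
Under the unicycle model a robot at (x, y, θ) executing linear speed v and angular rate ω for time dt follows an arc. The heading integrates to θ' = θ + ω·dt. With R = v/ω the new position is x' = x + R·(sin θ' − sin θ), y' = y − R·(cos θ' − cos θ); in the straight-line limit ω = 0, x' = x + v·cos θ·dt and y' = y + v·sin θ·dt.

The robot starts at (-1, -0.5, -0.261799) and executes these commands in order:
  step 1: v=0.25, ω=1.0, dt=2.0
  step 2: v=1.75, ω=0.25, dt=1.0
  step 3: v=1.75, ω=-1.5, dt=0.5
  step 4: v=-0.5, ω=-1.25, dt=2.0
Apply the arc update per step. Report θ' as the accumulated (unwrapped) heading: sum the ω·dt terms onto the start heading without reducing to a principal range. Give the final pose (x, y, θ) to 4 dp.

(-1.9873, 2.3173, -1.2618)

step 1: θ'=1.7382 (R=0.2500) → pose (-0.6888, -0.2169, 1.7382)
step 2: θ'=1.9882 (R=7.0000) → pose (-1.1919, 1.4545, 1.9882)
step 3: θ'=1.2382 (R=-1.1667) → pose (-1.2282, 2.3084, 1.2382)
step 4: θ'=-1.2618 (R=0.4000) → pose (-1.9873, 2.3173, -1.2618)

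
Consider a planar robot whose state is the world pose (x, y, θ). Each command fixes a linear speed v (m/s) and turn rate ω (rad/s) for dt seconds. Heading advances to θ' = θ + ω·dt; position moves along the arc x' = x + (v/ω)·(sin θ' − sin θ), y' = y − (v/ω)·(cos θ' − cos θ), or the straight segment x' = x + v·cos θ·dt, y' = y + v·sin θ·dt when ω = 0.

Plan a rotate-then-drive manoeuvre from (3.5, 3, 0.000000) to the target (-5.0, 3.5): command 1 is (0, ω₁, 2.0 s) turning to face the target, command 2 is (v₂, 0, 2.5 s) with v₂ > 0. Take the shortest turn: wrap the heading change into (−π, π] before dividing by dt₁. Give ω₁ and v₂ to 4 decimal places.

heading to target = atan2(3.5−3, -5−3.5) = 3.0828
Δθ = wrap(3.0828 − 0.0000) = 3.0828; ω₁ = Δθ/dt₁ = 1.5414
distance = √((-5−3.5)² + (3.5−3)²) = 8.5147; v₂ = distance/dt₂ = 3.4059

ω₁ = 1.5414, v₂ = 3.4059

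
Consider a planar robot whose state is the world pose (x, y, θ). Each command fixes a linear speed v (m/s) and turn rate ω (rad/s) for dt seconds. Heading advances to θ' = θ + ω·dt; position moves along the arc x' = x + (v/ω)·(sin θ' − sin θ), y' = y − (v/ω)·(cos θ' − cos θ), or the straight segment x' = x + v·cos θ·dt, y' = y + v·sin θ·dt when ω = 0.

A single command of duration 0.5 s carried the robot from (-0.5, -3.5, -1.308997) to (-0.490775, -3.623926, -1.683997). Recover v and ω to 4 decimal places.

Δθ = -1.683997 − -1.308997 = -0.375000
ω = Δθ/dt = -0.375000/0.5 = -0.7500
R = −Δy/(cos θ' − cos θ) = -0.3333
v = R·ω = -0.3333·-0.7500 = 0.2500

v = 0.2500, ω = -0.7500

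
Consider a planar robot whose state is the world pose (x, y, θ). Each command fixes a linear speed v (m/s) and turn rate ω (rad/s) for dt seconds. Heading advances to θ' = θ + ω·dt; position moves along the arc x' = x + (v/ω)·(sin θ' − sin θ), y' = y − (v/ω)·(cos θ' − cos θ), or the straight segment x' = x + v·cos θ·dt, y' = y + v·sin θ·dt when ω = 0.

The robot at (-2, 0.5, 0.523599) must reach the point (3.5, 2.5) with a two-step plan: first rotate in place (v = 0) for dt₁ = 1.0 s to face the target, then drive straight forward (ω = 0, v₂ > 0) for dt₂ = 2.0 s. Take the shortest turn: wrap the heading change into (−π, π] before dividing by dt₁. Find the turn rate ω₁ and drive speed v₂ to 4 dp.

ω₁ = -0.1748, v₂ = 2.9262

heading to target = atan2(2.5−0.5, 3.5−-2) = 0.3488
Δθ = wrap(0.3488 − 0.5236) = -0.1748; ω₁ = Δθ/dt₁ = -0.1748
distance = √((3.5−-2)² + (2.5−0.5)²) = 5.8523; v₂ = distance/dt₂ = 2.9262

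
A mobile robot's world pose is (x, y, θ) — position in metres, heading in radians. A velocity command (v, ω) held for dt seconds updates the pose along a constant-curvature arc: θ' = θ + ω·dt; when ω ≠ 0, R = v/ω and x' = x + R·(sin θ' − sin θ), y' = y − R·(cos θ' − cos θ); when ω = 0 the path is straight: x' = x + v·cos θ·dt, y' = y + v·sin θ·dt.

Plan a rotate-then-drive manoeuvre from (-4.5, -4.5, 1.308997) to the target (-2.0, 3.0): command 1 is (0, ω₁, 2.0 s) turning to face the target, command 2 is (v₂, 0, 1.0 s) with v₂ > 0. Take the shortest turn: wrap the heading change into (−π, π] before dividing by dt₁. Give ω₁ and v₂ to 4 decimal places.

ω₁ = -0.0300, v₂ = 7.9057

heading to target = atan2(3−-4.5, -2−-4.5) = 1.2490
Δθ = wrap(1.2490 − 1.3090) = -0.0600; ω₁ = Δθ/dt₁ = -0.0300
distance = √((-2−-4.5)² + (3−-4.5)²) = 7.9057; v₂ = distance/dt₂ = 7.9057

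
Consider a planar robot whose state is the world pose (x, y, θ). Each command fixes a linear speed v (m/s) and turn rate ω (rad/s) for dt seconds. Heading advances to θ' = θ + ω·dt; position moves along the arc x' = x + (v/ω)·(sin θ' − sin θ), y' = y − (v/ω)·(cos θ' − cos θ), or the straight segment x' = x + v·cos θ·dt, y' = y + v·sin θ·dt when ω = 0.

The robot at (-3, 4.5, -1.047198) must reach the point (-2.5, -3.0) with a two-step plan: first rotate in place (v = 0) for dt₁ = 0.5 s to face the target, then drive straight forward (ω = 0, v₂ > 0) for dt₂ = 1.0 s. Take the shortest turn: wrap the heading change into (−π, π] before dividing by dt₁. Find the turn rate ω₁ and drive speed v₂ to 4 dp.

ω₁ = -0.9141, v₂ = 7.5166

heading to target = atan2(-3−4.5, -2.5−-3) = -1.5042
Δθ = wrap(-1.5042 − -1.0472) = -0.4570; ω₁ = Δθ/dt₁ = -0.9141
distance = √((-2.5−-3)² + (-3−4.5)²) = 7.5166; v₂ = distance/dt₂ = 7.5166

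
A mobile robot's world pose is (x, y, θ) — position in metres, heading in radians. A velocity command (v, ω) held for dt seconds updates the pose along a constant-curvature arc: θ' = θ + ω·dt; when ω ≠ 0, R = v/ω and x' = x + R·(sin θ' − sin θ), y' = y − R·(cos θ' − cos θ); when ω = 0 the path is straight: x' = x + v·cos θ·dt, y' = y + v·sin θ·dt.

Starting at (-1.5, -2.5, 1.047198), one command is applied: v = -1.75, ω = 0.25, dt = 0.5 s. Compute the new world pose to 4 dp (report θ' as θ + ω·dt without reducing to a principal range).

θ' = 1.0472 + 0.25·0.5 = 1.1722
R = v/ω = -1.75/0.25 = -7.0000
x' = -1.5 + -7.0000·(sin 1.1722 − sin 1.0472) = -1.8891
y' = -2.5 − -7.0000·(cos 1.1722 − cos 1.0472) = -3.2831

(-1.8891, -3.2831, 1.1722)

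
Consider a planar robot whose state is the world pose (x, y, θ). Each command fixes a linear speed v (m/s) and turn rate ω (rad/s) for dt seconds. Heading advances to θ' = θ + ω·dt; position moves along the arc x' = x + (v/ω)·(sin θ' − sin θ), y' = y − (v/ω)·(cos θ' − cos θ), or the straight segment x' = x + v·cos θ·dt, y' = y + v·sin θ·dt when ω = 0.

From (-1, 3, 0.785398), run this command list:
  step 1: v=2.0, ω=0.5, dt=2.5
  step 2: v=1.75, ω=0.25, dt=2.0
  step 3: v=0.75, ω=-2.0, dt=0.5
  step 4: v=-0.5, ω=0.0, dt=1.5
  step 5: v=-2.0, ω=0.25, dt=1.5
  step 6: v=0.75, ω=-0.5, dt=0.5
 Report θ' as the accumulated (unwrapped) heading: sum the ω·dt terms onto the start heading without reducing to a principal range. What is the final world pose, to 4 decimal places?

(-2.3376, 7.2263, 1.6604)

step 1: θ'=2.0354 (R=4.0000) → pose (-0.2524, 7.6207, 2.0354)
step 2: θ'=2.5354 (R=7.0000) → pose (-2.5222, 10.2370, 2.5354)
step 3: θ'=1.5354 (R=-0.3750) → pose (-2.6833, 10.5584, 1.5354)
step 4: θ'=1.5354 (straight) → pose (-2.7099, 9.8089, 1.5354)
step 5: θ'=1.9104 (R=-8.0000) → pose (-2.2580, 6.8609, 1.9104)
step 6: θ'=1.6604 (R=-1.5000) → pose (-2.3376, 7.2263, 1.6604)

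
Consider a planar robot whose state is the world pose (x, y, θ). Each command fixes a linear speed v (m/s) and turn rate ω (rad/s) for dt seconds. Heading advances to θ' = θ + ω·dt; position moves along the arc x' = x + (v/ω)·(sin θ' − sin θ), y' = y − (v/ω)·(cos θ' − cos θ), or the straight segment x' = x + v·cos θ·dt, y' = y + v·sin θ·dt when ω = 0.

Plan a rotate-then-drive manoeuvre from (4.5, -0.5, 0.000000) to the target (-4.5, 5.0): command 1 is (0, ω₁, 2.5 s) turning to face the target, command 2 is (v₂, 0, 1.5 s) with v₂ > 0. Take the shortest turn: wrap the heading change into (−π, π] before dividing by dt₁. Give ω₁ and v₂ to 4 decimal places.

heading to target = atan2(5−-0.5, -4.5−4.5) = 2.5930
Δθ = wrap(2.5930 − 0.0000) = 2.5930; ω₁ = Δθ/dt₁ = 1.0372
distance = √((-4.5−4.5)² + (5−-0.5)²) = 10.5475; v₂ = distance/dt₂ = 7.0317

ω₁ = 1.0372, v₂ = 7.0317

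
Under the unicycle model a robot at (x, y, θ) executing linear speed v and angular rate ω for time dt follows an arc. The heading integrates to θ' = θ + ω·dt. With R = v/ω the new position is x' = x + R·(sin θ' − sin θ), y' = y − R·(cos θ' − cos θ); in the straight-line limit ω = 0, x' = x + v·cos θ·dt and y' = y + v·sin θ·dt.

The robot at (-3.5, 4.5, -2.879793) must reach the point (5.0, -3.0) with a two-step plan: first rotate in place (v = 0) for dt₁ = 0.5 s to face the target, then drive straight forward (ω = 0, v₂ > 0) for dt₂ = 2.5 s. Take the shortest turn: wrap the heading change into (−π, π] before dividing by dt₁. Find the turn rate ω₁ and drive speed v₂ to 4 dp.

heading to target = atan2(-3−4.5, 5−-3.5) = -0.7230
Δθ = wrap(-0.7230 − -2.8798) = 2.1568; ω₁ = Δθ/dt₁ = 4.3136
distance = √((5−-3.5)² + (-3−4.5)²) = 11.3358; v₂ = distance/dt₂ = 4.5343

ω₁ = 4.3136, v₂ = 4.5343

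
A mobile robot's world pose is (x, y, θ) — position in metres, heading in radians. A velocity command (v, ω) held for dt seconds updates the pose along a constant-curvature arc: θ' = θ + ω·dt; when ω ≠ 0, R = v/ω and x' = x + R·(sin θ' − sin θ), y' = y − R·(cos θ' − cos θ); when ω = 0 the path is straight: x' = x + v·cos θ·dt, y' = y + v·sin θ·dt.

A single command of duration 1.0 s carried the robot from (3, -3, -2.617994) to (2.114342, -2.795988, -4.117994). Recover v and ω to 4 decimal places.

v = 1.0000, ω = -1.5000

Δθ = -4.117994 − -2.617994 = -1.500000
ω = Δθ/dt = -1.500000/1.0 = -1.5000
R = Δx/(sin θ' − sin θ) = -0.6667
v = R·ω = -0.6667·-1.5000 = 1.0000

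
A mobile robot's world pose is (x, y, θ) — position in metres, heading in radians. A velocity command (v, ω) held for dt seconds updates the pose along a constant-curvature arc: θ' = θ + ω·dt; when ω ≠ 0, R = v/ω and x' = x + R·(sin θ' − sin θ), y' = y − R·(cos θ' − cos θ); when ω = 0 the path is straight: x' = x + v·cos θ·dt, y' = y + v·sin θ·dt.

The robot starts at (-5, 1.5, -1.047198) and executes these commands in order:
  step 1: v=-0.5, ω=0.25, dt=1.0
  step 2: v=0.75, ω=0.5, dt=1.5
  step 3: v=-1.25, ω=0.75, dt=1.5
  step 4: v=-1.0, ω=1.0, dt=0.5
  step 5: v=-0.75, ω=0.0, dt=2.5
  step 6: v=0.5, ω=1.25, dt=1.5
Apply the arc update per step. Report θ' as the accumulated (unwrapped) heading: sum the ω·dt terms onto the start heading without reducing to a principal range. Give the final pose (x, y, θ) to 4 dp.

(-6.4741, -1.4061, 3.4528)

step 1: θ'=-0.7972 (R=-2.0000) → pose (-5.3012, 1.8974, -0.7972)
step 2: θ'=-0.0472 (R=1.5000) → pose (-4.2989, 1.4472, -0.0472)
step 3: θ'=1.0778 (R=-1.6667) → pose (-5.8458, 0.5711, 1.0778)
step 4: θ'=1.5778 (R=-1.0000) → pose (-5.9648, 0.0909, 1.5778)
step 5: θ'=1.5778 (straight) → pose (-5.9517, -1.7841, 1.5778)
step 6: θ'=3.4528 (R=0.4000) → pose (-6.4741, -1.4061, 3.4528)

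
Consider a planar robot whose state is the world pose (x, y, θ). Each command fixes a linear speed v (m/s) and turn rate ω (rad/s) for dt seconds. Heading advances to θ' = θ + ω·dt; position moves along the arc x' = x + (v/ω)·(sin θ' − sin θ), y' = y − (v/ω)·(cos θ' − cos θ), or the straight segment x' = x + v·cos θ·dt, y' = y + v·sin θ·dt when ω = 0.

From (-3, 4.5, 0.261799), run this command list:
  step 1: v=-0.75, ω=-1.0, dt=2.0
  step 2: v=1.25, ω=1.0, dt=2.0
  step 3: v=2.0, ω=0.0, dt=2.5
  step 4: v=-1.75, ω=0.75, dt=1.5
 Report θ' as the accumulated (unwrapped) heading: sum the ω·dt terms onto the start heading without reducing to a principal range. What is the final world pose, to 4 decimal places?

step 1: θ'=-1.7382 (R=0.7500) → pose (-3.9336, 5.3494, -1.7382)
step 2: θ'=0.2618 (R=1.2500) → pose (-2.3776, 3.9337, 0.2618)
step 3: θ'=0.2618 (straight) → pose (2.4520, 5.2278, 0.2618)
step 4: θ'=1.3868 (R=-2.3333) → pose (0.7620, 3.4009, 1.3868)

(0.7620, 3.4009, 1.3868)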